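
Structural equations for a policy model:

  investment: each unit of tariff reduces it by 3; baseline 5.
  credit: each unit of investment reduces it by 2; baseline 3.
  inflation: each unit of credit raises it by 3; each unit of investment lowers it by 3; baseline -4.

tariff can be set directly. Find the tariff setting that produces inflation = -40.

Substituting into the credit equation gives credit = 6*tariff - 7.
inflation becomes 27*tariff - 40.
Solve 27*tariff - 40 = -40: tariff = (-40 + 40) / 27 = 0.

tariff = 0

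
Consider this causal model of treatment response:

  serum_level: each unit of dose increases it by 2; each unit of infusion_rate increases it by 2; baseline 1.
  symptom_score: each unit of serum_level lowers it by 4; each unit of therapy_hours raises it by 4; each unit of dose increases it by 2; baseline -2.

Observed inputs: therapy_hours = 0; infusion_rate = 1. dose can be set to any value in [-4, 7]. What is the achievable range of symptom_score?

-56 to 10

Substituting into the serum_level equation gives serum_level = 2*dose + 3.
Substituting into the symptom_score equation gives symptom_score = -6*dose - 14.
Linear in dose, so extremes are at the endpoints: dose = -4 gives symptom_score = 10; dose = 7 gives symptom_score = -56.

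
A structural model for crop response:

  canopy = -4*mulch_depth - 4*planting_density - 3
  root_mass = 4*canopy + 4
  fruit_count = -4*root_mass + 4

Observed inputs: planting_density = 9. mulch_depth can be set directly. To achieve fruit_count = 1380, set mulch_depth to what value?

mulch_depth = 12

Substituting into the canopy equation gives canopy = -4*mulch_depth - 39.
So root_mass = -16*mulch_depth - 152.
This gives fruit_count = 64*mulch_depth + 612.
Solve 64*mulch_depth + 612 = 1380: mulch_depth = (1380 - 612) / 64 = 12.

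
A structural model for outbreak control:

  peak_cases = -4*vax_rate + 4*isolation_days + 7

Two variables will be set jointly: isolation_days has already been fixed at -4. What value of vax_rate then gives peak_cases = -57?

With isolation_days held at -4:
Substituting into the peak_cases equation gives peak_cases = -4*vax_rate - 9.
Solve -4*vax_rate - 9 = -57: vax_rate = (-57 + 9) / -4 = 12.

vax_rate = 12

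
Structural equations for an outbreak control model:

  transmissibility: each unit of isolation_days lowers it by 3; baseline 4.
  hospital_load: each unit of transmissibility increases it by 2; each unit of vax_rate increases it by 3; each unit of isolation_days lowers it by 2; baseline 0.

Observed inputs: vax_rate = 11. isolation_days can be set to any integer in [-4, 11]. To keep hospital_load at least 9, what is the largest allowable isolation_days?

Substituting into the hospital_load equation gives hospital_load = -8*isolation_days + 41.
Require -8*isolation_days + 41 ≥ 9, so isolation_days ≤ 4.
The largest integer in [-4, 11] satisfying this is 4.

isolation_days = 4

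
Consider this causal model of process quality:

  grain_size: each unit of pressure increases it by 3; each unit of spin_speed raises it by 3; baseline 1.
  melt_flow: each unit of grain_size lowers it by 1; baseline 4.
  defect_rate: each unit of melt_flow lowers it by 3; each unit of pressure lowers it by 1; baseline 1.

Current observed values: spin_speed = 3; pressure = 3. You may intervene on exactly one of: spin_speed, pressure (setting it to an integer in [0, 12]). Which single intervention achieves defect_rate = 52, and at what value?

set spin_speed = 4

Intervening on spin_speed: with other inputs at their observed values, defect_rate = 9*spin_speed + 16. Solving for 52 gives spin_speed = 4, within [0, 12].
Intervening on pressure: defect_rate = 8*pressure + 19. Reaching 52 requires pressure = 33/8, not an integer.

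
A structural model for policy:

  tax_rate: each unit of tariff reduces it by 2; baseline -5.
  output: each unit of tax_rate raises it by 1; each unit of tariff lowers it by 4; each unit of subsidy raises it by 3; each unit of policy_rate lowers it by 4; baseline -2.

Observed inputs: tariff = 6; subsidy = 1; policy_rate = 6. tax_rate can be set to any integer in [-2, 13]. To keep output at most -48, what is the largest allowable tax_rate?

Intervening on tax_rate fixes its value directly, overriding its dependence on tariff.
Substituting into the output equation gives output = tax_rate - 47.
Require tax_rate - 47 ≤ -48, so tax_rate ≤ -1.
The largest integer in [-2, 13] satisfying this is -1.

tax_rate = -1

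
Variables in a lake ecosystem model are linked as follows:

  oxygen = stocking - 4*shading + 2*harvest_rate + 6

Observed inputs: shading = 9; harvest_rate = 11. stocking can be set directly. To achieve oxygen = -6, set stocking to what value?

Substituting into the oxygen equation gives oxygen = stocking - 8.
Solve stocking - 8 = -6: stocking = (-6 + 8) / 1 = 2.

stocking = 2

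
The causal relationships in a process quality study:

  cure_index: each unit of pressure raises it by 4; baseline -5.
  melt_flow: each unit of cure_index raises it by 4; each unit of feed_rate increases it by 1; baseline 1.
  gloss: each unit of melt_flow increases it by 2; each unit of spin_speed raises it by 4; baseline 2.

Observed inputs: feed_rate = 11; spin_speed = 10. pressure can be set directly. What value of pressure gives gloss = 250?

Substituting into the melt_flow equation gives melt_flow = 16*pressure - 8.
Substituting into the gloss equation gives gloss = 32*pressure + 26.
Solve 32*pressure + 26 = 250: pressure = (250 - 26) / 32 = 7.

pressure = 7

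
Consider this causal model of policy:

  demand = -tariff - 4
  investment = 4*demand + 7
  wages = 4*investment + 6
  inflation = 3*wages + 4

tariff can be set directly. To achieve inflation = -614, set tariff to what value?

Substituting into the investment equation gives investment = -4*tariff - 9.
Substituting into the wages equation gives wages = -16*tariff - 30.
Substituting into the inflation equation gives inflation = -48*tariff - 86.
Solve -48*tariff - 86 = -614: tariff = (-614 + 86) / -48 = 11.

tariff = 11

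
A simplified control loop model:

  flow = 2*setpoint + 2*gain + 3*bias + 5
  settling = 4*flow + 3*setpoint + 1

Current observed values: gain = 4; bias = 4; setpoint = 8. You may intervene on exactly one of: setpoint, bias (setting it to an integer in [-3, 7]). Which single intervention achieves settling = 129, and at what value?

set bias = -1

Intervening on setpoint: settling = 11*setpoint + 101. Reaching 129 requires setpoint = 28/11, not an integer.
Intervening on bias: with other inputs at their observed values, settling = 12*bias + 141. Solving for 129 gives bias = -1, within [-3, 7].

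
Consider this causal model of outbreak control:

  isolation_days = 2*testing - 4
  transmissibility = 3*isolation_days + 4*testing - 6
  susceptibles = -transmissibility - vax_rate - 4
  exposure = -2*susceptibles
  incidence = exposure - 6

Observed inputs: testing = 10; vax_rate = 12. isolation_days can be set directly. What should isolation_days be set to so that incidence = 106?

isolation_days = 2

Intervening on isolation_days fixes its value directly, overriding its dependence on testing.
Substituting into the transmissibility equation gives transmissibility = 3*isolation_days + 34.
So susceptibles = -3*isolation_days - 50.
Substituting into the exposure equation gives exposure = 6*isolation_days + 100.
incidence becomes 6*isolation_days + 94.
Solve 6*isolation_days + 94 = 106: isolation_days = (106 - 94) / 6 = 2.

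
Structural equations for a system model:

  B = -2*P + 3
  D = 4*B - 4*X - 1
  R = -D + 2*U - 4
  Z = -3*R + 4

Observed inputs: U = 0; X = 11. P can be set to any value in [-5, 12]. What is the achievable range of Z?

Substituting into the D equation gives D = -8*P - 33.
R becomes 8*P + 29.
Z becomes -24*P - 83.
Linear in P, so extremes are at the endpoints: P = -5 gives Z = 37; P = 12 gives Z = -371.

-371 to 37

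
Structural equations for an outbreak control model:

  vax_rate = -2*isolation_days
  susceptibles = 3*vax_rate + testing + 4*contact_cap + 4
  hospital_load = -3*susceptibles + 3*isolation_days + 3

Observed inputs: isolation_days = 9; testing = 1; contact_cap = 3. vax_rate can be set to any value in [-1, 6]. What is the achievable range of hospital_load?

Intervening on vax_rate fixes its value directly, overriding its dependence on isolation_days.
Substituting into the susceptibles equation gives susceptibles = 3*vax_rate + 17.
Substituting into the hospital_load equation gives hospital_load = -9*vax_rate - 21.
Linear in vax_rate, so extremes are at the endpoints: vax_rate = -1 gives hospital_load = -12; vax_rate = 6 gives hospital_load = -75.

-75 to -12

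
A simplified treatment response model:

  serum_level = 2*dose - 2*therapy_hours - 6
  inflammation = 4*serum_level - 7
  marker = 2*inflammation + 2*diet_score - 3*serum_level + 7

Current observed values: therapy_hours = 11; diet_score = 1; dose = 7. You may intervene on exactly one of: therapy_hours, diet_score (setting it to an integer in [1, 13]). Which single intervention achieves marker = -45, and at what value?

Intervening on therapy_hours: with other inputs at their observed values, marker = -10*therapy_hours + 35. Solving for -45 gives therapy_hours = 8, within [1, 13].
Intervening on diet_score: marker = 2*diet_score - 77. Reaching -45 requires diet_score = 16, outside [1, 13].

set therapy_hours = 8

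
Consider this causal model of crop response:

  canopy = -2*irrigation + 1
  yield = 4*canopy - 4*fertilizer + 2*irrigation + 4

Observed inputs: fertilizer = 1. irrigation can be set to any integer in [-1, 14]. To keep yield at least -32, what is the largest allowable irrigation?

irrigation = 6

Substituting into the yield equation gives yield = -6*irrigation + 4.
Require -6*irrigation + 4 ≥ -32, so irrigation ≤ 6.
The largest integer in [-1, 14] satisfying this is 6.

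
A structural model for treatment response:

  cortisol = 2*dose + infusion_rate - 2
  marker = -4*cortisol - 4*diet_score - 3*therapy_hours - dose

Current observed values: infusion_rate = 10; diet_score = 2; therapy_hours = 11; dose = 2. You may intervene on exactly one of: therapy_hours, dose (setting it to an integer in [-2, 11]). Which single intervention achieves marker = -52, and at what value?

set therapy_hours = -2

Intervening on therapy_hours: with other inputs at their observed values, marker = -3*therapy_hours - 58. Solving for -52 gives therapy_hours = -2, within [-2, 11].
Intervening on dose: marker = -9*dose - 73. Reaching -52 requires dose = -7/3, not an integer.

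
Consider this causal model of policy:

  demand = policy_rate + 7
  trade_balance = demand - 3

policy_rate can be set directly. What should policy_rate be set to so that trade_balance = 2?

policy_rate = -2

Substituting into the trade_balance equation gives trade_balance = policy_rate + 4.
Solve policy_rate + 4 = 2: policy_rate = (2 - 4) / 1 = -2.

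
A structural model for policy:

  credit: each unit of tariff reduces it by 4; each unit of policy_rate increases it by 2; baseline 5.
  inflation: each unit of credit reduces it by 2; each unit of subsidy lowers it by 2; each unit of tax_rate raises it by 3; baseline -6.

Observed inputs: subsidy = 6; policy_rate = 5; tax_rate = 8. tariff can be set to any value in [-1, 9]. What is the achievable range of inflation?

-32 to 48

Substituting into the credit equation gives credit = -4*tariff + 15.
Substituting into the inflation equation gives inflation = 8*tariff - 24.
Linear in tariff, so extremes are at the endpoints: tariff = -1 gives inflation = -32; tariff = 9 gives inflation = 48.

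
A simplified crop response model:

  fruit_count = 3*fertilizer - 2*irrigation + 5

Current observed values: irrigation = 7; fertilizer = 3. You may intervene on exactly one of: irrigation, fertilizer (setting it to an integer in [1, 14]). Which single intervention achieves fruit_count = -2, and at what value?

set irrigation = 8

Intervening on irrigation: with other inputs at their observed values, fruit_count = -2*irrigation + 14. Solving for -2 gives irrigation = 8, within [1, 14].
Intervening on fertilizer: fruit_count = 3*fertilizer - 9. Reaching -2 requires fertilizer = 7/3, not an integer.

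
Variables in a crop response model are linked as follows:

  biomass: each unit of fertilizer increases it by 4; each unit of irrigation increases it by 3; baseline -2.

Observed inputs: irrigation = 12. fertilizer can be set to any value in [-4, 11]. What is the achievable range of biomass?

Substituting into the biomass equation gives biomass = 4*fertilizer + 34.
Linear in fertilizer, so extremes are at the endpoints: fertilizer = -4 gives biomass = 18; fertilizer = 11 gives biomass = 78.

18 to 78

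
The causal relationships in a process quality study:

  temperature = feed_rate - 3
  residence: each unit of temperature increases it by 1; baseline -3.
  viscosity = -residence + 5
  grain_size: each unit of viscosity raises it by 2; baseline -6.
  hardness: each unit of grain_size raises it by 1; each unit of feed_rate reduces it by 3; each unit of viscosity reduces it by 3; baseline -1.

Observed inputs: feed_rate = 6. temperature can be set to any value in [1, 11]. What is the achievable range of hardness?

Intervening on temperature fixes its value directly, overriding its dependence on feed_rate.
Substituting into the viscosity equation gives viscosity = -temperature + 8.
Substituting into the grain_size equation gives grain_size = -2*temperature + 10.
Substituting into the hardness equation gives hardness = temperature - 33.
Linear in temperature, so extremes are at the endpoints: temperature = 1 gives hardness = -32; temperature = 11 gives hardness = -22.

-32 to -22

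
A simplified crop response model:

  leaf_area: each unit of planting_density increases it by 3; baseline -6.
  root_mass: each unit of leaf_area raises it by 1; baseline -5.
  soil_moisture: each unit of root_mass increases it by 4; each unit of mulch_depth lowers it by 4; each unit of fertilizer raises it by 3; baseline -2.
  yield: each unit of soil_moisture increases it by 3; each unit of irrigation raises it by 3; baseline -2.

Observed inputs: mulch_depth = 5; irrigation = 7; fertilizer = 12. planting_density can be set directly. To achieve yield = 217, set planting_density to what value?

Substituting into the root_mass equation gives root_mass = 3*planting_density - 11.
Substituting into the soil_moisture equation gives soil_moisture = 12*planting_density - 30.
So yield = 36*planting_density - 71.
Solve 36*planting_density - 71 = 217: planting_density = (217 + 71) / 36 = 8.

planting_density = 8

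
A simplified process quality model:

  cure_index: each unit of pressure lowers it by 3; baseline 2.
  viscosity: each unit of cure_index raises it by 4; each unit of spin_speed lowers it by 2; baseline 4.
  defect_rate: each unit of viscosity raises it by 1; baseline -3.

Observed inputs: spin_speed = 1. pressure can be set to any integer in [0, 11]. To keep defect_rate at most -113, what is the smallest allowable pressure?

Substituting into the viscosity equation gives viscosity = -12*pressure + 10.
This gives defect_rate = -12*pressure + 7.
Require -12*pressure + 7 ≤ -113, so pressure ≥ 10.
The smallest integer in [0, 11] satisfying this is 10.

pressure = 10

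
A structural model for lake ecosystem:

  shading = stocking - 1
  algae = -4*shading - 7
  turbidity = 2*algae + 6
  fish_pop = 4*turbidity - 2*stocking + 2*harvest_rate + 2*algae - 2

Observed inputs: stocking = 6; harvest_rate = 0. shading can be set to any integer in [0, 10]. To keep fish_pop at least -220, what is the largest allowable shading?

Intervening on shading fixes its value directly, overriding its dependence on stocking.
Substituting into the turbidity equation gives turbidity = -8*shading - 8.
Substituting into the fish_pop equation gives fish_pop = -40*shading - 60.
Require -40*shading - 60 ≥ -220, so shading ≤ 4.
The largest integer in [0, 10] satisfying this is 4.

shading = 4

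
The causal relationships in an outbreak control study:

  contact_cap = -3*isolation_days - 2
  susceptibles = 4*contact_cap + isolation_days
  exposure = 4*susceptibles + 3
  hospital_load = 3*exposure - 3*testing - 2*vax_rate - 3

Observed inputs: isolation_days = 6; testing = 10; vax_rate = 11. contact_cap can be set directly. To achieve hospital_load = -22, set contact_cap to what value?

Intervening on contact_cap fixes its value directly, overriding its dependence on isolation_days.
Substituting into the susceptibles equation gives susceptibles = 4*contact_cap + 6.
exposure becomes 16*contact_cap + 27.
Substituting into the hospital_load equation gives hospital_load = 48*contact_cap + 26.
Solve 48*contact_cap + 26 = -22: contact_cap = (-22 - 26) / 48 = -1.

contact_cap = -1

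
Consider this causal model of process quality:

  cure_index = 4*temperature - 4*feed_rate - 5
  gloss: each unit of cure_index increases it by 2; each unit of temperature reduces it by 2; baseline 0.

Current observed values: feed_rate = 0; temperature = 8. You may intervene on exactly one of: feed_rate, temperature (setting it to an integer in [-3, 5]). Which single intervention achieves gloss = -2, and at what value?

Intervening on feed_rate: with other inputs at their observed values, gloss = -8*feed_rate + 38. Solving for -2 gives feed_rate = 5, within [-3, 5].
Intervening on temperature: gloss = 6*temperature - 10. Reaching -2 requires temperature = 4/3, not an integer.

set feed_rate = 5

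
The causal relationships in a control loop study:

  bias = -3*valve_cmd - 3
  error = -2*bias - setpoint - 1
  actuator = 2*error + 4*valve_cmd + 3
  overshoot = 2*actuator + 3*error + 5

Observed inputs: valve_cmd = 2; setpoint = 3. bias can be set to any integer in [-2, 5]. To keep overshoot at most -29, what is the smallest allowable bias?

bias = 2

Intervening on bias fixes its value directly, overriding its dependence on valve_cmd.
Substituting into the error equation gives error = -2*bias - 4.
Substituting into the actuator equation gives actuator = -4*bias + 3.
overshoot becomes -14*bias - 1.
Require -14*bias - 1 ≤ -29, so bias ≥ 2.
The smallest integer in [-2, 5] satisfying this is 2.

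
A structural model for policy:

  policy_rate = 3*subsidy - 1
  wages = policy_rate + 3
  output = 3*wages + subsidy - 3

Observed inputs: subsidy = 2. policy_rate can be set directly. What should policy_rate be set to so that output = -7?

Intervening on policy_rate fixes its value directly, overriding its dependence on subsidy.
Substituting into the output equation gives output = 3*policy_rate + 8.
Solve 3*policy_rate + 8 = -7: policy_rate = (-7 - 8) / 3 = -5.

policy_rate = -5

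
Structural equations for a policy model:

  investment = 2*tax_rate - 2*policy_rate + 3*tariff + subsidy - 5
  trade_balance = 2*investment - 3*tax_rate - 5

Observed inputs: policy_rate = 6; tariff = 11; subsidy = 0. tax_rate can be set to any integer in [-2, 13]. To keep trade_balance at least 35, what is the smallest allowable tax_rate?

Substituting into the investment equation gives investment = 2*tax_rate + 16.
This gives trade_balance = tax_rate + 27.
Require tax_rate + 27 ≥ 35, so tax_rate ≥ 8.
The smallest integer in [-2, 13] satisfying this is 8.

tax_rate = 8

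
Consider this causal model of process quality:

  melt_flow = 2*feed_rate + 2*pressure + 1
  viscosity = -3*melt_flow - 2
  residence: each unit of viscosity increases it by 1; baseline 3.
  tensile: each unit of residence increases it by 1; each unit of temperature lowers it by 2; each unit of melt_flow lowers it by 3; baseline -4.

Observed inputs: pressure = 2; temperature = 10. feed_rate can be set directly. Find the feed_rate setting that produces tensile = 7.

feed_rate = -5

Substituting into the melt_flow equation gives melt_flow = 2*feed_rate + 5.
This gives viscosity = -6*feed_rate - 17.
residence becomes -6*feed_rate - 14.
This gives tensile = -12*feed_rate - 53.
Solve -12*feed_rate - 53 = 7: feed_rate = (7 + 53) / -12 = -5.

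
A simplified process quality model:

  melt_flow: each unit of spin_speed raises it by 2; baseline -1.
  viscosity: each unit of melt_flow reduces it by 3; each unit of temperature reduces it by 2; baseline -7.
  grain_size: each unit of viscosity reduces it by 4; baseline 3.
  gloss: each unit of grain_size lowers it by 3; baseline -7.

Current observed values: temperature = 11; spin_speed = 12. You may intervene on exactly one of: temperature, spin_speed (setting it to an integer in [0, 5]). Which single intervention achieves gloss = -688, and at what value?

Intervening on temperature: gloss = -24*temperature - 928. Reaching -688 requires temperature = -10, outside [0, 5].
Intervening on spin_speed: with other inputs at their observed values, gloss = -72*spin_speed - 328. Solving for -688 gives spin_speed = 5, within [0, 5].

set spin_speed = 5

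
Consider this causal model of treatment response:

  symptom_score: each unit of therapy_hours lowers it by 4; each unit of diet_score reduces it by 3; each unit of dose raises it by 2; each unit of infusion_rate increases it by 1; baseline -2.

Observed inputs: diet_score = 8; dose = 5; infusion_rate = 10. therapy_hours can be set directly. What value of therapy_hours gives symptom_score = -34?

Substituting into the symptom_score equation gives symptom_score = -4*therapy_hours - 6.
Solve -4*therapy_hours - 6 = -34: therapy_hours = (-34 + 6) / -4 = 7.

therapy_hours = 7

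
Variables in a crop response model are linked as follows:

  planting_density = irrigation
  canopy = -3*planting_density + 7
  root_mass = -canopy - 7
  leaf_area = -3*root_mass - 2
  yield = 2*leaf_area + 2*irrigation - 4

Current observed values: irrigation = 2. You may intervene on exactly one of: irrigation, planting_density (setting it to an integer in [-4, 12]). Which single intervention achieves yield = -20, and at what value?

set irrigation = 6

Intervening on irrigation: with other inputs at their observed values, yield = -16*irrigation + 76. Solving for -20 gives irrigation = 6, within [-4, 12].
Intervening on planting_density: yield = -18*planting_density + 80. Reaching -20 requires planting_density = 50/9, not an integer.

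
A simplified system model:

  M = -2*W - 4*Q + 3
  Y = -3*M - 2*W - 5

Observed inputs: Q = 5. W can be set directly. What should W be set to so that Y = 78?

W = 8

Substituting into the M equation gives M = -2*W - 17.
Substituting into the Y equation gives Y = 4*W + 46.
Solve 4*W + 46 = 78: W = (78 - 46) / 4 = 8.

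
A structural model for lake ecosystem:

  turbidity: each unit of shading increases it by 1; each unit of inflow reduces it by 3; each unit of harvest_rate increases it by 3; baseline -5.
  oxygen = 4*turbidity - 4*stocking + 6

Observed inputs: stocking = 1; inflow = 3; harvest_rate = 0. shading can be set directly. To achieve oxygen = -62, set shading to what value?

Substituting into the turbidity equation gives turbidity = shading - 14.
oxygen becomes 4*shading - 54.
Solve 4*shading - 54 = -62: shading = (-62 + 54) / 4 = -2.

shading = -2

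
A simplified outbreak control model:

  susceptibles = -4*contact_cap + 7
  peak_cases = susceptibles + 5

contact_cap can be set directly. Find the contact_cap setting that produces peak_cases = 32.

Substituting into the peak_cases equation gives peak_cases = -4*contact_cap + 12.
Solve -4*contact_cap + 12 = 32: contact_cap = (32 - 12) / -4 = -5.

contact_cap = -5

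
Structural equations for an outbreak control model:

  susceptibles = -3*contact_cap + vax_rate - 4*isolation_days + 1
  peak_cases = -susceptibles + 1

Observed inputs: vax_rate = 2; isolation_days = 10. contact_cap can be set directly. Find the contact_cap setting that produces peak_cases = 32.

Substituting into the susceptibles equation gives susceptibles = -3*contact_cap - 37.
This gives peak_cases = 3*contact_cap + 38.
Solve 3*contact_cap + 38 = 32: contact_cap = (32 - 38) / 3 = -2.

contact_cap = -2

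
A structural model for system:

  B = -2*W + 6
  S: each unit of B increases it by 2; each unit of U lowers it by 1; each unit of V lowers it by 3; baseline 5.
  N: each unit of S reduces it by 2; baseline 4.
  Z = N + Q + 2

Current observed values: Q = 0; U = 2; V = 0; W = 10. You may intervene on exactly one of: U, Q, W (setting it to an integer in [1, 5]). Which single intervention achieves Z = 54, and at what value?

Intervening on U: with other inputs at their observed values, Z = 2*U + 52. Solving for 54 gives U = 1, within [1, 5].
Intervening on Q: Z = Q + 56. Reaching 54 requires Q = -2, outside [1, 5].
Intervening on W: Z = 8*W - 24. Reaching 54 requires W = 39/4, not an integer.

set U = 1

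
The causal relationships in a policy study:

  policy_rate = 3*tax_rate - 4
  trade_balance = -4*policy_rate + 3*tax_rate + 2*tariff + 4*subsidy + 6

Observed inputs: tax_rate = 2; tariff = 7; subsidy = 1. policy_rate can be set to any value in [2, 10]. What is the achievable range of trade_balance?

Intervening on policy_rate fixes its value directly, overriding its dependence on tax_rate.
Substituting into the trade_balance equation gives trade_balance = -4*policy_rate + 30.
Linear in policy_rate, so extremes are at the endpoints: policy_rate = 2 gives trade_balance = 22; policy_rate = 10 gives trade_balance = -10.

-10 to 22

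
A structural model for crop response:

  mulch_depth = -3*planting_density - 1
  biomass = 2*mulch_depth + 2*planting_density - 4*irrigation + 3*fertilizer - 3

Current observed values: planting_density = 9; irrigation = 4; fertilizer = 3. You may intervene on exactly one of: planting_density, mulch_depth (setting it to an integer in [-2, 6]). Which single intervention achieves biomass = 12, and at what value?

set mulch_depth = 2

Intervening on planting_density: biomass = -4*planting_density - 12. Reaching 12 requires planting_density = -6, outside [-2, 6].
Intervening on mulch_depth: with other inputs at their observed values, biomass = 2*mulch_depth + 8. Solving for 12 gives mulch_depth = 2, within [-2, 6].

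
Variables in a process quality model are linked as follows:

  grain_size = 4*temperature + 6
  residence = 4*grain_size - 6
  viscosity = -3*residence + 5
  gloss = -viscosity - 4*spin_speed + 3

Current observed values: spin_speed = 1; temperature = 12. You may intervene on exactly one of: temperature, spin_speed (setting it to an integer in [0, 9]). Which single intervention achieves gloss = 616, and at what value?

Intervening on temperature: gloss = 48*temperature + 48. Reaching 616 requires temperature = 71/6, not an integer.
Intervening on spin_speed: with other inputs at their observed values, gloss = -4*spin_speed + 628. Solving for 616 gives spin_speed = 3, within [0, 9].

set spin_speed = 3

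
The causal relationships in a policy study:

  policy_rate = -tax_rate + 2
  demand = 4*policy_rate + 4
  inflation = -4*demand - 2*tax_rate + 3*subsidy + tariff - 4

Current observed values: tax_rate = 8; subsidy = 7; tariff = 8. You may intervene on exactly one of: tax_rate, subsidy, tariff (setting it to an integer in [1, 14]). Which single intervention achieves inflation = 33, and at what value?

Intervening on tax_rate: with other inputs at their observed values, inflation = 14*tax_rate - 23. Solving for 33 gives tax_rate = 4, within [1, 14].
Intervening on subsidy: inflation = 3*subsidy + 68. Reaching 33 requires subsidy = -35/3, not an integer.
Intervening on tariff: inflation = tariff + 81. Reaching 33 requires tariff = -48, outside [1, 14].

set tax_rate = 4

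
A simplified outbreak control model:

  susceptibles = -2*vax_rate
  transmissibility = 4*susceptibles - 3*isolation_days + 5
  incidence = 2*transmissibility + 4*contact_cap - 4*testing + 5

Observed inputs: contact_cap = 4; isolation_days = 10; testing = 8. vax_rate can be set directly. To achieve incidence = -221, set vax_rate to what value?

Substituting into the transmissibility equation gives transmissibility = -8*vax_rate - 25.
incidence becomes -16*vax_rate - 61.
Solve -16*vax_rate - 61 = -221: vax_rate = (-221 + 61) / -16 = 10.

vax_rate = 10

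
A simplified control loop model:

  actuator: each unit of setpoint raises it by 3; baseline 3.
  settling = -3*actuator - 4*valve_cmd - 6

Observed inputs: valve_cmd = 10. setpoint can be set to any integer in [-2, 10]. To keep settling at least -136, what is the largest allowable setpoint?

setpoint = 9

Substituting into the settling equation gives settling = -9*setpoint - 55.
Require -9*setpoint - 55 ≥ -136, so setpoint ≤ 9.
The largest integer in [-2, 10] satisfying this is 9.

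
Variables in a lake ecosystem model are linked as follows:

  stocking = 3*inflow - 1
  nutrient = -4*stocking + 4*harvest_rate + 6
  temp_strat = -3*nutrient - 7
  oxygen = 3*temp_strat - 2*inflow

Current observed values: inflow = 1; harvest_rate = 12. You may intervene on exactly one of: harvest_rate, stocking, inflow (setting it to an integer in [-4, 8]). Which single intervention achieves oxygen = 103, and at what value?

Intervening on harvest_rate: with other inputs at their observed values, oxygen = -36*harvest_rate - 5. Solving for 103 gives harvest_rate = -3, within [-4, 8].
Intervening on stocking: oxygen = 36*stocking - 509. Reaching 103 requires stocking = 17, outside [-4, 8].
Intervening on inflow: oxygen = 106*inflow - 543. Reaching 103 requires inflow = 323/53, not an integer.

set harvest_rate = -3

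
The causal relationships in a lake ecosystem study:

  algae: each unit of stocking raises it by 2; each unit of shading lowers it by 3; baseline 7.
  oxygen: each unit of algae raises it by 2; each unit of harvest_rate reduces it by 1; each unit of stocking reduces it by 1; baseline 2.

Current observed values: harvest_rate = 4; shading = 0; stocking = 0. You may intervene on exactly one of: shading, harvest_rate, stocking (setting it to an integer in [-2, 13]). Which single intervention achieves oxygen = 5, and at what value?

Intervening on shading: oxygen = -6*shading + 12. Reaching 5 requires shading = 7/6, not an integer.
Intervening on harvest_rate: with other inputs at their observed values, oxygen = -harvest_rate + 16. Solving for 5 gives harvest_rate = 11, within [-2, 13].
Intervening on stocking: oxygen = 3*stocking + 12. Reaching 5 requires stocking = -7/3, not an integer.

set harvest_rate = 11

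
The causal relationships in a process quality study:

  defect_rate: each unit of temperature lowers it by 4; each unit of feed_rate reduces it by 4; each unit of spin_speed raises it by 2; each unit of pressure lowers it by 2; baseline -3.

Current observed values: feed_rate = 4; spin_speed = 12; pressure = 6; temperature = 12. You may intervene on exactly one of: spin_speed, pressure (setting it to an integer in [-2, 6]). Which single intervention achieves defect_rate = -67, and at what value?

Intervening on spin_speed: with other inputs at their observed values, defect_rate = 2*spin_speed - 79. Solving for -67 gives spin_speed = 6, within [-2, 6].
Intervening on pressure: defect_rate = -2*pressure - 43. Reaching -67 requires pressure = 12, outside [-2, 6].

set spin_speed = 6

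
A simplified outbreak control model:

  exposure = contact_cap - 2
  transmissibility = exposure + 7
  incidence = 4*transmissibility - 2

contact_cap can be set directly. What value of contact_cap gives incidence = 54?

Substituting into the transmissibility equation gives transmissibility = contact_cap + 5.
Substituting into the incidence equation gives incidence = 4*contact_cap + 18.
Solve 4*contact_cap + 18 = 54: contact_cap = (54 - 18) / 4 = 9.

contact_cap = 9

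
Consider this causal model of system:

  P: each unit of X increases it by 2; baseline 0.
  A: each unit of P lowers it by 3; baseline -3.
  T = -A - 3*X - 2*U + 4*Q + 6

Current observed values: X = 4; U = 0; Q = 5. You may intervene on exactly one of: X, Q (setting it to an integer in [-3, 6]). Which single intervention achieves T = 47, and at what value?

set X = 6

Intervening on X: with other inputs at their observed values, T = 3*X + 29. Solving for 47 gives X = 6, within [-3, 6].
Intervening on Q: T = 4*Q + 21. Reaching 47 requires Q = 13/2, not an integer.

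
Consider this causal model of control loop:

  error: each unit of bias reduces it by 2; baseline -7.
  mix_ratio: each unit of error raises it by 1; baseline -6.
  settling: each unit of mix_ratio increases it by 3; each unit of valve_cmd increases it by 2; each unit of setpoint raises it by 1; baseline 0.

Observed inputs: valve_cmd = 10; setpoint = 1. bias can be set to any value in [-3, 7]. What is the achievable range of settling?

Substituting into the mix_ratio equation gives mix_ratio = -2*bias - 13.
Substituting into the settling equation gives settling = -6*bias - 18.
Linear in bias, so extremes are at the endpoints: bias = -3 gives settling = 0; bias = 7 gives settling = -60.

-60 to 0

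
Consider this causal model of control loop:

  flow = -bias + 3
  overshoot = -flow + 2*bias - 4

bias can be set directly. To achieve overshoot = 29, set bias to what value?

bias = 12

Substituting into the overshoot equation gives overshoot = 3*bias - 7.
Solve 3*bias - 7 = 29: bias = (29 + 7) / 3 = 12.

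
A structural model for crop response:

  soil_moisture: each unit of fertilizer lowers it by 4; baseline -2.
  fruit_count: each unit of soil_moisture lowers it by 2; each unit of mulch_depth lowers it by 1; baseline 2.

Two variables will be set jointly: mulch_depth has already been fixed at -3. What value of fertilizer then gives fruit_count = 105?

With mulch_depth held at -3:
Substituting into the fruit_count equation gives fruit_count = 8*fertilizer + 9.
Solve 8*fertilizer + 9 = 105: fertilizer = (105 - 9) / 8 = 12.

fertilizer = 12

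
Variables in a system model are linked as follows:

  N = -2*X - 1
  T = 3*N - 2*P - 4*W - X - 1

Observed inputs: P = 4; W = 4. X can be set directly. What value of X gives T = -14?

X = -2

Substituting into the T equation gives T = -7*X - 28.
Solve -7*X - 28 = -14: X = (-14 + 28) / -7 = -2.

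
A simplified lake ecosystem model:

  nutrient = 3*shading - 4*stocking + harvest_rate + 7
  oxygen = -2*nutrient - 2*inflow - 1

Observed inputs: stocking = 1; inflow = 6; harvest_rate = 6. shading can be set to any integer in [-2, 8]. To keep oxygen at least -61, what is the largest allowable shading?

shading = 5

Substituting into the nutrient equation gives nutrient = 3*shading + 9.
So oxygen = -6*shading - 31.
Require -6*shading - 31 ≥ -61, so shading ≤ 5.
The largest integer in [-2, 8] satisfying this is 5.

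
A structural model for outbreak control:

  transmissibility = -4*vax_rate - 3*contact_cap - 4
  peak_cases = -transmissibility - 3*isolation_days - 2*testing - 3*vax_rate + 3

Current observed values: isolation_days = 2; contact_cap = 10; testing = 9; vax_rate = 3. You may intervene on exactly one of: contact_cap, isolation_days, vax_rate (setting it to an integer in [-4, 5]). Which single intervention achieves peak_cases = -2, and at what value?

set contact_cap = 4

Intervening on contact_cap: with other inputs at their observed values, peak_cases = 3*contact_cap - 14. Solving for -2 gives contact_cap = 4, within [-4, 5].
Intervening on isolation_days: peak_cases = -3*isolation_days + 22. Reaching -2 requires isolation_days = 8, outside [-4, 5].
Intervening on vax_rate: peak_cases = vax_rate + 13. Reaching -2 requires vax_rate = -15, outside [-4, 5].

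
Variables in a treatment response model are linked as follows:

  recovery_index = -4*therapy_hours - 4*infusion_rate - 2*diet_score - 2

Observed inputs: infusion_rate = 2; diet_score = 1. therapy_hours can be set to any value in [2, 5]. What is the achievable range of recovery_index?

Substituting into the recovery_index equation gives recovery_index = -4*therapy_hours - 12.
Linear in therapy_hours, so extremes are at the endpoints: therapy_hours = 2 gives recovery_index = -20; therapy_hours = 5 gives recovery_index = -32.

-32 to -20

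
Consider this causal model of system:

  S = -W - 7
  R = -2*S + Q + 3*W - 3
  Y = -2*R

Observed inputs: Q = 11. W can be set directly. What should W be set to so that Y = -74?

W = 3

Substituting into the R equation gives R = 5*W + 22.
This gives Y = -10*W - 44.
Solve -10*W - 44 = -74: W = (-74 + 44) / -10 = 3.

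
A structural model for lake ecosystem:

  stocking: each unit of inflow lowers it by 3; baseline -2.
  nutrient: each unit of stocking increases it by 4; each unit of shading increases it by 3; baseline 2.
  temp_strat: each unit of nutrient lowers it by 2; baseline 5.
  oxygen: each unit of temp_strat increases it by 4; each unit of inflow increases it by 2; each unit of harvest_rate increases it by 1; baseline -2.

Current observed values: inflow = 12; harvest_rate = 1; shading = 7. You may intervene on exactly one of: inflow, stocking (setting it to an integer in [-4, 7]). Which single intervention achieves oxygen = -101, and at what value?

set inflow = 0

Intervening on inflow: with other inputs at their observed values, oxygen = 98*inflow - 101. Solving for -101 gives inflow = 0, within [-4, 7].
Intervening on stocking: oxygen = -32*stocking - 141. Reaching -101 requires stocking = -5/4, not an integer.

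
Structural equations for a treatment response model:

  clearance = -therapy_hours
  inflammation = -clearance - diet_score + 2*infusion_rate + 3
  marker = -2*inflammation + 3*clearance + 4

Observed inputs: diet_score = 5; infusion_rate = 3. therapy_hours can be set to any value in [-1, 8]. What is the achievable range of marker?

Substituting into the inflammation equation gives inflammation = therapy_hours + 4.
This gives marker = -5*therapy_hours - 4.
Linear in therapy_hours, so extremes are at the endpoints: therapy_hours = -1 gives marker = 1; therapy_hours = 8 gives marker = -44.

-44 to 1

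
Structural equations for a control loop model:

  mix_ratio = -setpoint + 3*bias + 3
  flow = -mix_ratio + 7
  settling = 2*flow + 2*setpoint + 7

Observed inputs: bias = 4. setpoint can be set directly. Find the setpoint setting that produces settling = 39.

setpoint = 12

Substituting into the mix_ratio equation gives mix_ratio = -setpoint + 15.
Substituting into the flow equation gives flow = setpoint - 8.
Substituting into the settling equation gives settling = 4*setpoint - 9.
Solve 4*setpoint - 9 = 39: setpoint = (39 + 9) / 4 = 12.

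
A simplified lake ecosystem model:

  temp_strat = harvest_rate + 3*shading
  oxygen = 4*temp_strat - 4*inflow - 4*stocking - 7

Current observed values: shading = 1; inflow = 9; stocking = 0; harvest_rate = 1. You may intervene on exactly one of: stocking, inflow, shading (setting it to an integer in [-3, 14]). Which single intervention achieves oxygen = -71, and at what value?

Intervening on stocking: with other inputs at their observed values, oxygen = -4*stocking - 27. Solving for -71 gives stocking = 11, within [-3, 14].
Intervening on inflow: oxygen = -4*inflow + 9. Reaching -71 requires inflow = 20, outside [-3, 14].
Intervening on shading: oxygen = 12*shading - 39. Reaching -71 requires shading = -8/3, not an integer.

set stocking = 11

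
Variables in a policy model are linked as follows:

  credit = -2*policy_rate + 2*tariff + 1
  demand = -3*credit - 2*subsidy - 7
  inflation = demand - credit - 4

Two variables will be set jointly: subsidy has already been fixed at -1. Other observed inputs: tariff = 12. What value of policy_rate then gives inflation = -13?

policy_rate = 12

With subsidy held at -1:
Substituting into the credit equation gives credit = -2*policy_rate + 25.
This gives demand = 6*policy_rate - 80.
Substituting into the inflation equation gives inflation = 8*policy_rate - 109.
Solve 8*policy_rate - 109 = -13: policy_rate = (-13 + 109) / 8 = 12.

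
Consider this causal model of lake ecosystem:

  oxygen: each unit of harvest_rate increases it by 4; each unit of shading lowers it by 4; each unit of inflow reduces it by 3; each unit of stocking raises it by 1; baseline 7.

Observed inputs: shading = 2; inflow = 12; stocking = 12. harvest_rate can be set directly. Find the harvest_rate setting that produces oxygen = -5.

harvest_rate = 5

Substituting into the oxygen equation gives oxygen = 4*harvest_rate - 25.
Solve 4*harvest_rate - 25 = -5: harvest_rate = (-5 + 25) / 4 = 5.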